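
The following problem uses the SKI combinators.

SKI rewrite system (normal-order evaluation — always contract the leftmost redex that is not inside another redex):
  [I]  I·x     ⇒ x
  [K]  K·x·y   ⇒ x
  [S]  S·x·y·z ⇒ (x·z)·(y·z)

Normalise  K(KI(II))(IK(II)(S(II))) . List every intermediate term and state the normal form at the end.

Answer: normal form = I  (in 2 steps)

Derivation:
  start: K(KI(II))(IK(II)(S(II)))
  step 1: KI(II)
  step 2: I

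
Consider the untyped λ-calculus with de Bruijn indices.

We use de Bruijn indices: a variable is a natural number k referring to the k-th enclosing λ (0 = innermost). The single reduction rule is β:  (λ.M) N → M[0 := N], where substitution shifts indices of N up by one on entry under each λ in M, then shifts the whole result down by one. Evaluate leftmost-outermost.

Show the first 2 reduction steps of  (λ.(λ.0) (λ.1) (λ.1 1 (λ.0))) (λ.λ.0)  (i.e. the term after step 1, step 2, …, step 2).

  start: (λ.(λ.0) (λ.1) (λ.1 1 (λ.0))) (λ.λ.0)
  [1] (λ.0) (λ.λ.λ.0) (λ.(λ.λ.0) (λ.λ.0) (λ.0))
  [2] (λ.λ.λ.0) (λ.(λ.λ.0) (λ.λ.0) (λ.0))

Answer: after 2 steps: (λ.λ.λ.0) (λ.(λ.λ.0) (λ.λ.0) (λ.0))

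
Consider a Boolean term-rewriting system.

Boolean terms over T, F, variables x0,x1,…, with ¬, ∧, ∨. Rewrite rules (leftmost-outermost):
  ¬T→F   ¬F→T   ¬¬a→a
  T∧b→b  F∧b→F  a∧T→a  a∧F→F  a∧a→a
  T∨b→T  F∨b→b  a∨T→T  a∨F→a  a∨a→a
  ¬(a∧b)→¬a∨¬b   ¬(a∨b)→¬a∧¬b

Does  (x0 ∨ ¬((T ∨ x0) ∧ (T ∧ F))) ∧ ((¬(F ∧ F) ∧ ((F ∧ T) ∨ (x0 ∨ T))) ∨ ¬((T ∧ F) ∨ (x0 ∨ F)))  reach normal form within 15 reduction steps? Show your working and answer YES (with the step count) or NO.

Answer: NO — after 15 steps the term is ((F ∧ T) ∨ (x0 ∨ T)) ∨ ¬((T ∧ F) ∨ (x0 ∨ F)), not yet normal

Derivation:
  start: (x0 ∨ ¬((T ∨ x0) ∧ (T ∧ F))) ∧ ((¬(F ∧ F) ∧ ((F ∧ T) ∨ (x0 ∨ T))) ∨ ¬((T ∧ F) ∨ (x0 ∨ F)))
  step 1: (x0 ∨ (¬(T ∨ x0) ∨ ¬(T ∧ F))) ∧ ((¬(F ∧ F) ∧ ((F ∧ T) ∨ (x0 ∨ T))) ∨ ¬((T ∧ F) ∨ (x0 ∨ F)))
  step 2: (x0 ∨ ((¬T ∧ ¬x0) ∨ ¬(T ∧ F))) ∧ ((¬(F ∧ F) ∧ ((F ∧ T) ∨ (x0 ∨ T))) ∨ ¬((T ∧ F) ∨ (x0 ∨ F)))
  step 3: (x0 ∨ ((F ∧ ¬x0) ∨ ¬(T ∧ F))) ∧ ((¬(F ∧ F) ∧ ((F ∧ T) ∨ (x0 ∨ T))) ∨ ¬((T ∧ F) ∨ (x0 ∨ F)))
  step 4: (x0 ∨ (F ∨ ¬(T ∧ F))) ∧ ((¬(F ∧ F) ∧ ((F ∧ T) ∨ (x0 ∨ T))) ∨ ¬((T ∧ F) ∨ (x0 ∨ F)))
  step 5: (x0 ∨ ¬(T ∧ F)) ∧ ((¬(F ∧ F) ∧ ((F ∧ T) ∨ (x0 ∨ T))) ∨ ¬((T ∧ F) ∨ (x0 ∨ F)))
  step 6: (x0 ∨ (¬T ∨ ¬F)) ∧ ((¬(F ∧ F) ∧ ((F ∧ T) ∨ (x0 ∨ T))) ∨ ¬((T ∧ F) ∨ (x0 ∨ F)))
  step 7: (x0 ∨ (F ∨ ¬F)) ∧ ((¬(F ∧ F) ∧ ((F ∧ T) ∨ (x0 ∨ T))) ∨ ¬((T ∧ F) ∨ (x0 ∨ F)))
  step 8: (x0 ∨ ¬F) ∧ ((¬(F ∧ F) ∧ ((F ∧ T) ∨ (x0 ∨ T))) ∨ ¬((T ∧ F) ∨ (x0 ∨ F)))
  step 9: (x0 ∨ T) ∧ ((¬(F ∧ F) ∧ ((F ∧ T) ∨ (x0 ∨ T))) ∨ ¬((T ∧ F) ∨ (x0 ∨ F)))
  step 10: T ∧ ((¬(F ∧ F) ∧ ((F ∧ T) ∨ (x0 ∨ T))) ∨ ¬((T ∧ F) ∨ (x0 ∨ F)))
  step 11: (¬(F ∧ F) ∧ ((F ∧ T) ∨ (x0 ∨ T))) ∨ ¬((T ∧ F) ∨ (x0 ∨ F))
  step 12: ((¬F ∨ ¬F) ∧ ((F ∧ T) ∨ (x0 ∨ T))) ∨ ¬((T ∧ F) ∨ (x0 ∨ F))
  step 13: (¬F ∧ ((F ∧ T) ∨ (x0 ∨ T))) ∨ ¬((T ∧ F) ∨ (x0 ∨ F))
  step 14: (T ∧ ((F ∧ T) ∨ (x0 ∨ T))) ∨ ¬((T ∧ F) ∨ (x0 ∨ F))
  step 15: ((F ∧ T) ∨ (x0 ∨ T)) ∨ ¬((T ∧ F) ∨ (x0 ∨ F))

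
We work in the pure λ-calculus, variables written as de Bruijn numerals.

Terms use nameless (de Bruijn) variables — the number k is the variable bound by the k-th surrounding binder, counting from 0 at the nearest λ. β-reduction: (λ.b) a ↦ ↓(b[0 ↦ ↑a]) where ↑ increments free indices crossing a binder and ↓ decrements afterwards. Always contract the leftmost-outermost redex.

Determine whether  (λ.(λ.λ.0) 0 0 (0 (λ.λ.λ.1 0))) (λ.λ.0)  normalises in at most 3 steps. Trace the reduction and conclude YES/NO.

Answer: NO — after 3 steps the term is (λ.λ.0) ((λ.λ.0) (λ.λ.λ.1 0)), not yet normal

Reduction:
  start: (λ.(λ.λ.0) 0 0 (0 (λ.λ.λ.1 0))) (λ.λ.0)
  step 1: (λ.λ.0) (λ.λ.0) (λ.λ.0) ((λ.λ.0) (λ.λ.λ.1 0))
  step 2: (λ.0) (λ.λ.0) ((λ.λ.0) (λ.λ.λ.1 0))
  step 3: (λ.λ.0) ((λ.λ.0) (λ.λ.λ.1 0))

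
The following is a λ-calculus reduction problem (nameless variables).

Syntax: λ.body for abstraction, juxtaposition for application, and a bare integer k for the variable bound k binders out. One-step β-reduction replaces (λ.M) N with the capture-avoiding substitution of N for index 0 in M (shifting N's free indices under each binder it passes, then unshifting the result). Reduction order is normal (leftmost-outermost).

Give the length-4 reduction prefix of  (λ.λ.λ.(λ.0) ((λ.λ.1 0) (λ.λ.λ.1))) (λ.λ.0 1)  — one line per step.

  start: (λ.λ.λ.(λ.0) ((λ.λ.1 0) (λ.λ.λ.1))) (λ.λ.0 1)
  [1] λ.λ.(λ.0) ((λ.λ.1 0) (λ.λ.λ.1))
  [2] λ.λ.(λ.λ.1 0) (λ.λ.λ.1)
  [3] λ.λ.λ.(λ.λ.λ.1) 0
  [4] λ.λ.λ.λ.λ.1

Answer: after 4 steps: λ.λ.λ.λ.λ.1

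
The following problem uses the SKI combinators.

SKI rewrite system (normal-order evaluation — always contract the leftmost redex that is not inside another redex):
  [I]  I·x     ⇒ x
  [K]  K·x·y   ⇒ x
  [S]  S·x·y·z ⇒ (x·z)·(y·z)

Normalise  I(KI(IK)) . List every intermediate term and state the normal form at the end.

Answer: normal form = I  (in 2 steps)

Working:
  start: I(KI(IK))
  [1] KI(IK)
  [2] I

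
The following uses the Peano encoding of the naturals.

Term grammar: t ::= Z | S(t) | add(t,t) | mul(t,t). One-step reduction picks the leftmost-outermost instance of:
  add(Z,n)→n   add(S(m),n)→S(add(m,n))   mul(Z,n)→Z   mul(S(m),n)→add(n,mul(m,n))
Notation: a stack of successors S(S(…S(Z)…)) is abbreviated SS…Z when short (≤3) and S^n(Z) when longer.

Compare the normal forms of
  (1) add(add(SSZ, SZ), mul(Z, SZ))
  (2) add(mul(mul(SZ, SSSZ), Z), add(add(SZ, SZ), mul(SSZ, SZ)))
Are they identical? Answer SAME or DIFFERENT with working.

Term A:
  start: add(add(SSZ, SZ), mul(Z, SZ))
  [1] add(S(add(SZ, SZ)), mul(Z, SZ))
  [2] S(add(add(SZ, SZ), mul(Z, SZ)))
  [3] S(add(S(add(Z, SZ)), mul(Z, SZ)))
  [4] S(S(add(add(Z, SZ), mul(Z, SZ))))
  [5] S(S(add(SZ, mul(Z, SZ))))
  [6] S(S(S(add(Z, mul(Z, SZ)))))
  [7] S(S(S(mul(Z, SZ))))
  [8] SSSZ

Term B:
  start: add(mul(mul(SZ, SSSZ), Z), add(add(SZ, SZ), mul(SSZ, SZ)))
  [1] add(mul(add(SSSZ, mul(Z, SSSZ)), Z), add(add(SZ, SZ), mul(SSZ, SZ)))
  [2] add(mul(S(add(SSZ, mul(Z, SSSZ))), Z), add(add(SZ, SZ), mul(SSZ, SZ)))
  [3] add(add(Z, mul(add(SSZ, mul(Z, SSSZ)), Z)), add(add(SZ, SZ), mul(SSZ, SZ)))
  [4] add(mul(add(SSZ, mul(Z, SSSZ)), Z), add(add(SZ, SZ), mul(SSZ, SZ)))
  [5] add(mul(S(add(SZ, mul(Z, SSSZ))), Z), add(add(SZ, SZ), mul(SSZ, SZ)))
  [6] add(add(Z, mul(add(SZ, mul(Z, SSSZ)), Z)), add(add(SZ, SZ), mul(SSZ, SZ)))
  [7] add(mul(add(SZ, mul(Z, SSSZ)), Z), add(add(SZ, SZ), mul(SSZ, SZ)))
  [8] add(mul(S(add(Z, mul(Z, SSSZ))), Z), add(add(SZ, SZ), mul(SSZ, SZ)))
  [9] add(add(Z, mul(add(Z, mul(Z, SSSZ)), Z)), add(add(SZ, SZ), mul(SSZ, SZ)))
  [10] add(mul(add(Z, mul(Z, SSSZ)), Z), add(add(SZ, SZ), mul(SSZ, SZ)))
  [11] add(mul(mul(Z, SSSZ), Z), add(add(SZ, SZ), mul(SSZ, SZ)))
  [12] add(mul(Z, Z), add(add(SZ, SZ), mul(SSZ, SZ)))
  [13] add(Z, add(add(SZ, SZ), mul(SSZ, SZ)))
  [14] add(add(SZ, SZ), mul(SSZ, SZ))
  [15] add(S(add(Z, SZ)), mul(SSZ, SZ))
  [16] S(add(add(Z, SZ), mul(SSZ, SZ)))
  [17] S(add(SZ, mul(SSZ, SZ)))
  [18] S(S(add(Z, mul(SSZ, SZ))))
  [19] S(S(mul(SSZ, SZ)))
  [20] S(S(add(SZ, mul(SZ, SZ))))
  [21] S(S(S(add(Z, mul(SZ, SZ)))))
  [22] S(S(S(mul(SZ, SZ))))
  [23] S(S(S(add(SZ, mul(Z, SZ)))))
  [24] S(S(S(S(add(Z, mul(Z, SZ))))))
  [25] S(S(S(S(mul(Z, SZ)))))
  [26] S^4(Z)

Answer: DIFFERENT — A ⇓ SSSZ, B ⇓ S^4(Z)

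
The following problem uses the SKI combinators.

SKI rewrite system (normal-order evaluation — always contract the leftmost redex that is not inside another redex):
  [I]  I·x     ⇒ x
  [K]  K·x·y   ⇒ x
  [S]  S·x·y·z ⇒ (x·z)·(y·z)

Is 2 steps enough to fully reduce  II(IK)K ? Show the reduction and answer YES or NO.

  start: II(IK)K
  step 1: I(IK)K
  step 2: IKK

Answer: NO — after 2 steps the term is IKK, not yet normal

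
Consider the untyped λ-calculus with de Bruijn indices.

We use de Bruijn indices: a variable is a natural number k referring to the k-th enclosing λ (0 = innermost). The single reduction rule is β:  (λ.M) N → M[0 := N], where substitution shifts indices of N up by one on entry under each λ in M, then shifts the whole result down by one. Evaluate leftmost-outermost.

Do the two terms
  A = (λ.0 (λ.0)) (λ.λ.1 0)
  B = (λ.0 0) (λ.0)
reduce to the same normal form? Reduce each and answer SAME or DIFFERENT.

Answer: SAME — A ⇓ λ.0, B ⇓ λ.0

Working:
Term A:
  start: (λ.0 (λ.0)) (λ.λ.1 0)
  →1  (λ.λ.1 0) (λ.0)
  →2  λ.(λ.0) 0
  →3  λ.0

Term B:
  start: (λ.0 0) (λ.0)
  →1  (λ.0) (λ.0)
  →2  λ.0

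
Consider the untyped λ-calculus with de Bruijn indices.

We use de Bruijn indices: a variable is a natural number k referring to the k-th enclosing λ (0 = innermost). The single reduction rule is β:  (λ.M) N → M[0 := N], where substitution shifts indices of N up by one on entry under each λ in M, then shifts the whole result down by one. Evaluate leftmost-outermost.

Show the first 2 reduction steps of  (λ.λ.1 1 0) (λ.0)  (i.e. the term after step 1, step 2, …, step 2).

Answer: after 2 steps: λ.(λ.0) 0

Reduction:
  start: (λ.λ.1 1 0) (λ.0)
  step 1: λ.(λ.0) (λ.0) 0
  step 2: λ.(λ.0) 0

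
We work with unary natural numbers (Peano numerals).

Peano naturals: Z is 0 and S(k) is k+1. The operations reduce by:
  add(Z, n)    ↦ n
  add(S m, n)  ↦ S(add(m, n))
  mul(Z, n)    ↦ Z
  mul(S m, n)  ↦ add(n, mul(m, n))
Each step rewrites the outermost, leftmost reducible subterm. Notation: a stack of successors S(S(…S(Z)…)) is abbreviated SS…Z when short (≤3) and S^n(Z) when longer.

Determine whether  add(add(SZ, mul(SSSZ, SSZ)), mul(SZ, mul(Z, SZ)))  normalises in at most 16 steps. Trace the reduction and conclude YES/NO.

  start: add(add(SZ, mul(SSSZ, SSZ)), mul(SZ, mul(Z, SZ)))
  →1  add(S(add(Z, mul(SSSZ, SSZ))), mul(SZ, mul(Z, SZ)))
  →2  S(add(add(Z, mul(SSSZ, SSZ)), mul(SZ, mul(Z, SZ))))
  →3  S(add(mul(SSSZ, SSZ), mul(SZ, mul(Z, SZ))))
  →4  S(add(add(SSZ, mul(SSZ, SSZ)), mul(SZ, mul(Z, SZ))))
  →5  S(add(S(add(SZ, mul(SSZ, SSZ))), mul(SZ, mul(Z, SZ))))
  →6  S(S(add(add(SZ, mul(SSZ, SSZ)), mul(SZ, mul(Z, SZ)))))
  →7  S(S(add(S(add(Z, mul(SSZ, SSZ))), mul(SZ, mul(Z, SZ)))))
  →8  S(S(S(add(add(Z, mul(SSZ, SSZ)), mul(SZ, mul(Z, SZ))))))
  →9  S(S(S(add(mul(SSZ, SSZ), mul(SZ, mul(Z, SZ))))))
  →10  S(S(S(add(add(SSZ, mul(SZ, SSZ)), mul(SZ, mul(Z, SZ))))))
  →11  S(S(S(add(S(add(SZ, mul(SZ, SSZ))), mul(SZ, mul(Z, SZ))))))
  →12  S(S(S(S(add(add(SZ, mul(SZ, SSZ)), mul(SZ, mul(Z, SZ)))))))
  →13  S(S(S(S(add(S(add(Z, mul(SZ, SSZ))), mul(SZ, mul(Z, SZ)))))))
  →14  S(S(S(S(S(add(add(Z, mul(SZ, SSZ)), mul(SZ, mul(Z, SZ))))))))
  →15  S(S(S(S(S(add(mul(SZ, SSZ), mul(SZ, mul(Z, SZ))))))))
  →16  S(S(S(S(S(add(add(SSZ, mul(Z, SSZ)), mul(SZ, mul(Z, SZ))))))))

Answer: NO — after 16 steps the term is S(S(S(S(S(add(add(SSZ, mul(Z, SSZ)), mul(SZ, mul(Z, SZ)))))))), not yet normal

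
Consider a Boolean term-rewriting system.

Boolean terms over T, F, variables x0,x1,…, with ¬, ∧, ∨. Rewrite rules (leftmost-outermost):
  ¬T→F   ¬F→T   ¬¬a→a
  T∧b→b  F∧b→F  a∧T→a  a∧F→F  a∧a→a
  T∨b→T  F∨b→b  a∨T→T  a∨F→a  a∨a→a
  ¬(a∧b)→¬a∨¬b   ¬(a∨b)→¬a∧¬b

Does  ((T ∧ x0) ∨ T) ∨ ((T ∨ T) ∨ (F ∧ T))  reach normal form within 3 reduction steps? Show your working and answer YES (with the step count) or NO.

Answer: YES — reaches normal form T in 2 ≤ 3 steps

Working:
  start: ((T ∧ x0) ∨ T) ∨ ((T ∨ T) ∨ (F ∧ T))
  →1  T ∨ ((T ∨ T) ∨ (F ∧ T))
  →2  T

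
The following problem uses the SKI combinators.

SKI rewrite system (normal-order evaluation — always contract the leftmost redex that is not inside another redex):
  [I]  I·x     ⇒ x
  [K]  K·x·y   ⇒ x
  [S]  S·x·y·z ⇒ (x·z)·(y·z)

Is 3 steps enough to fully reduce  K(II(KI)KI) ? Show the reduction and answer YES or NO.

Answer: NO — after 3 steps the term is K(II), not yet normal

Reduction:
  start: K(II(KI)KI)
  →1  K(I(KI)KI)
  →2  K(KIKI)
  →3  K(II)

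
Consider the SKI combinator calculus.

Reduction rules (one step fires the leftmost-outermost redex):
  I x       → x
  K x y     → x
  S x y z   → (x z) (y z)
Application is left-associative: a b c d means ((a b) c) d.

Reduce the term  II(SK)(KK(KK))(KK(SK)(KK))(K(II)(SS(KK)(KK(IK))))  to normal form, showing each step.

Answer: normal form = KK  (in 6 steps)

Derivation:
  start: II(SK)(KK(KK))(KK(SK)(KK))(K(II)(SS(KK)(KK(IK))))
  step 1: I(SK)(KK(KK))(KK(SK)(KK))(K(II)(SS(KK)(KK(IK))))
  step 2: SK(KK(KK))(KK(SK)(KK))(K(II)(SS(KK)(KK(IK))))
  step 3: K(KK(SK)(KK))(KK(KK)(KK(SK)(KK)))(K(II)(SS(KK)(KK(IK))))
  step 4: KK(SK)(KK)(K(II)(SS(KK)(KK(IK))))
  step 5: K(KK)(K(II)(SS(KK)(KK(IK))))
  step 6: KK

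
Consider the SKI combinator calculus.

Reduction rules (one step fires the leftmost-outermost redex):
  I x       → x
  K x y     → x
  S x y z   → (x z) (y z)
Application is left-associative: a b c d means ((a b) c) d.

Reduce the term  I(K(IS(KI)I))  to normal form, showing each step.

Answer: normal form = K(S(KI)I)  (in 2 steps)

Working:
  start: I(K(IS(KI)I))
  [1] K(IS(KI)I)
  [2] K(S(KI)I)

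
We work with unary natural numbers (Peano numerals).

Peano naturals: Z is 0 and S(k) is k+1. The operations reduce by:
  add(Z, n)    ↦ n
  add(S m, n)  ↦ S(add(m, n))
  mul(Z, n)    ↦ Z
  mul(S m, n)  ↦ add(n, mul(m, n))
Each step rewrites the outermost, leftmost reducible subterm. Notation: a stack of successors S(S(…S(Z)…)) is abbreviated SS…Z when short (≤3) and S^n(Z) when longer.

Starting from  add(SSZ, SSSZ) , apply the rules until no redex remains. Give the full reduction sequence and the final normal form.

Answer: normal form = S^5(Z)  (in 3 steps)

Derivation:
  start: add(SSZ, SSSZ)
  [1] S(add(SZ, SSSZ))
  [2] S(S(add(Z, SSSZ)))
  [3] S^5(Z)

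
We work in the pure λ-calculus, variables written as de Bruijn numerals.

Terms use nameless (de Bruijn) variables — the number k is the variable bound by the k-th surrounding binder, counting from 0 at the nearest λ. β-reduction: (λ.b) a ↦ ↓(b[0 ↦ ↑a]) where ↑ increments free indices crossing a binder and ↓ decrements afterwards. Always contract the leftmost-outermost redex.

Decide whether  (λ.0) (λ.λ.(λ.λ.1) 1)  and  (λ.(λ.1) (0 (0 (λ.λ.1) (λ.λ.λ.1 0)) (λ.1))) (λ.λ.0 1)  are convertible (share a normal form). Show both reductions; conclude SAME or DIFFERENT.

Term A:
  start: (λ.0) (λ.λ.(λ.λ.1) 1)
  step 1: λ.λ.(λ.λ.1) 1
  step 2: λ.λ.λ.2

Term B:
  start: (λ.(λ.1) (0 (0 (λ.λ.1) (λ.λ.λ.1 0)) (λ.1))) (λ.λ.0 1)
  step 1: (λ.λ.λ.0 1) ((λ.λ.0 1) ((λ.λ.0 1) (λ.λ.1) (λ.λ.λ.1 0)) (λ.λ.λ.0 1))
  step 2: λ.λ.0 1

Answer: DIFFERENT — A ⇓ λ.λ.λ.2, B ⇓ λ.λ.0 1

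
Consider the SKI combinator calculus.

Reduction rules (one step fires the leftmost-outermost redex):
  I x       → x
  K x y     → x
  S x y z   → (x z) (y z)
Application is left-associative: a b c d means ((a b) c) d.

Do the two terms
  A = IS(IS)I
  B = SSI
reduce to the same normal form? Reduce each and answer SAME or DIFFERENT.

Answer: SAME — A ⇓ SSI, B ⇓ SSI

Working:
Term A:
  start: IS(IS)I
  step 1: S(IS)I
  step 2: SSI

Term B:
  start: SSI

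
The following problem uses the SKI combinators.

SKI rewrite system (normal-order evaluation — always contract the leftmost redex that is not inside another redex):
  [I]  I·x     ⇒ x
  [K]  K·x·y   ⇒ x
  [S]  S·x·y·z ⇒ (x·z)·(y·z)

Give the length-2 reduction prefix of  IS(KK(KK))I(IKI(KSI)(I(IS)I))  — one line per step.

Answer: after 2 steps: KK(KK)(IKI(KSI)(I(IS)I))(I(IKI(KSI)(I(IS)I)))

Working:
  start: IS(KK(KK))I(IKI(KSI)(I(IS)I))
  [1] S(KK(KK))I(IKI(KSI)(I(IS)I))
  [2] KK(KK)(IKI(KSI)(I(IS)I))(I(IKI(KSI)(I(IS)I)))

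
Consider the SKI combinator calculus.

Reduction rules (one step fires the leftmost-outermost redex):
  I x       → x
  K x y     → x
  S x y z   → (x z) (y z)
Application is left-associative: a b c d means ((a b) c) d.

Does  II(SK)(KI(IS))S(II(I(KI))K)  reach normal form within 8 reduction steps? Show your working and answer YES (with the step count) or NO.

Answer: YES — reaches normal form SI in 8 ≤ 8 steps

Working:
  start: II(SK)(KI(IS))S(II(I(KI))K)
  →1  I(SK)(KI(IS))S(II(I(KI))K)
  →2  SK(KI(IS))S(II(I(KI))K)
  →3  KS(KI(IS)S)(II(I(KI))K)
  →4  S(II(I(KI))K)
  →5  S(I(I(KI))K)
  →6  S(I(KI)K)
  →7  S(KIK)
  →8  SI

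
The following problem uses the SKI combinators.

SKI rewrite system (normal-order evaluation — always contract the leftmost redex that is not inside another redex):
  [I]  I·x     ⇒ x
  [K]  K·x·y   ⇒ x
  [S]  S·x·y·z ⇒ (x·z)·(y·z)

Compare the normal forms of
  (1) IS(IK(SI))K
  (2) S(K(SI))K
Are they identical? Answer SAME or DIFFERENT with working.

Term A:
  start: IS(IK(SI))K
  step 1: S(IK(SI))K
  step 2: S(K(SI))K

Term B:
  start: S(K(SI))K

Answer: SAME — A ⇓ S(K(SI))K, B ⇓ S(K(SI))K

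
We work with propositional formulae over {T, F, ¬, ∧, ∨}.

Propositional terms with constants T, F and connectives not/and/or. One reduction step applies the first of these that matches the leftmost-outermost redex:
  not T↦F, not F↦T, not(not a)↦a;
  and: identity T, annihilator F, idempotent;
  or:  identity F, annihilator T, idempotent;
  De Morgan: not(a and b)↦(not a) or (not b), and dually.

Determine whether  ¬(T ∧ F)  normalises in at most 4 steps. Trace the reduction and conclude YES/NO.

Answer: YES — reaches normal form T in 4 ≤ 4 steps

Derivation:
  start: ¬(T ∧ F)
  →1  ¬T ∨ ¬F
  →2  F ∨ ¬F
  →3  ¬F
  →4  T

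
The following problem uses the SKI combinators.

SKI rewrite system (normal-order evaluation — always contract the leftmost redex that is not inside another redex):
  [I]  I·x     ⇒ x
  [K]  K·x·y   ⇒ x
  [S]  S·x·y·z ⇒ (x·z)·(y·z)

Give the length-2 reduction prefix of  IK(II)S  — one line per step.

Answer: after 2 steps: II

Working:
  start: IK(II)S
  →1  K(II)S
  →2  II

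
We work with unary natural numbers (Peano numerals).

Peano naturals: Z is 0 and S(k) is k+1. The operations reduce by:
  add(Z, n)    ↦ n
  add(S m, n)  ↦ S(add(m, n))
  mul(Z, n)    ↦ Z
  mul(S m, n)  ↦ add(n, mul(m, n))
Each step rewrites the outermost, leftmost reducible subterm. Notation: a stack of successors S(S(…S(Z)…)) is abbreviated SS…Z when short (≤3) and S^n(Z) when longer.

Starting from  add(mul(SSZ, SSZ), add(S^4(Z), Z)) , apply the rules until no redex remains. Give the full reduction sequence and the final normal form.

Answer: normal form = S^8(Z)  (in 19 steps)

Derivation:
  start: add(mul(SSZ, SSZ), add(S^4(Z), Z))
  →1  add(add(SSZ, mul(SZ, SSZ)), add(S^4(Z), Z))
  →2  add(S(add(SZ, mul(SZ, SSZ))), add(S^4(Z), Z))
  →3  S(add(add(SZ, mul(SZ, SSZ)), add(S^4(Z), Z)))
  →4  S(add(S(add(Z, mul(SZ, SSZ))), add(S^4(Z), Z)))
  →5  S(S(add(add(Z, mul(SZ, SSZ)), add(S^4(Z), Z))))
  →6  S(S(add(mul(SZ, SSZ), add(S^4(Z), Z))))
  →7  S(S(add(add(SSZ, mul(Z, SSZ)), add(S^4(Z), Z))))
  →8  S(S(add(S(add(SZ, mul(Z, SSZ))), add(S^4(Z), Z))))
  →9  S(S(S(add(add(SZ, mul(Z, SSZ)), add(S^4(Z), Z)))))
  →10  S(S(S(add(S(add(Z, mul(Z, SSZ))), add(S^4(Z), Z)))))
  →11  S(S(S(S(add(add(Z, mul(Z, SSZ)), add(S^4(Z), Z))))))
  →12  S(S(S(S(add(mul(Z, SSZ), add(S^4(Z), Z))))))
  →13  S(S(S(S(add(Z, add(S^4(Z), Z))))))
  →14  S(S(S(S(add(S^4(Z), Z)))))
  →15  S(S(S(S(S(add(SSSZ, Z))))))
  →16  S(S(S(S(S(S(add(SSZ, Z)))))))
  →17  S(S(S(S(S(S(S(add(SZ, Z))))))))
  →18  S(S(S(S(S(S(S(S(add(Z, Z)))))))))
  →19  S^8(Z)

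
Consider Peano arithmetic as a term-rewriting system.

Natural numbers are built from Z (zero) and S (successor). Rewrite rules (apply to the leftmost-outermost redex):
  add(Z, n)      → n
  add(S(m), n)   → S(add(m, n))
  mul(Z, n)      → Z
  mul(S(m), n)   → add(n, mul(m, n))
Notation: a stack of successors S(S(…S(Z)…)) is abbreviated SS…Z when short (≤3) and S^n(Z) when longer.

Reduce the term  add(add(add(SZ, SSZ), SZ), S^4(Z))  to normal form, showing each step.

  start: add(add(add(SZ, SSZ), SZ), S^4(Z))
  →1  add(add(S(add(Z, SSZ)), SZ), S^4(Z))
  →2  add(S(add(add(Z, SSZ), SZ)), S^4(Z))
  →3  S(add(add(add(Z, SSZ), SZ), S^4(Z)))
  →4  S(add(add(SSZ, SZ), S^4(Z)))
  →5  S(add(S(add(SZ, SZ)), S^4(Z)))
  →6  S(S(add(add(SZ, SZ), S^4(Z))))
  →7  S(S(add(S(add(Z, SZ)), S^4(Z))))
  →8  S(S(S(add(add(Z, SZ), S^4(Z)))))
  →9  S(S(S(add(SZ, S^4(Z)))))
  →10  S(S(S(S(add(Z, S^4(Z))))))
  →11  S^8(Z)

Answer: normal form = S^8(Z)  (in 11 steps)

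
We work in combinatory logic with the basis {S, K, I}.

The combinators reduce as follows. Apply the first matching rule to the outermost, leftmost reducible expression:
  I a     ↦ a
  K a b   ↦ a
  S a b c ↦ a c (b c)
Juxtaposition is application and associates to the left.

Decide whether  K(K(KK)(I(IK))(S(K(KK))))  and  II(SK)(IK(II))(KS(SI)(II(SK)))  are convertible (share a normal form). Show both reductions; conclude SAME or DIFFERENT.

Answer: DIFFERENT — A ⇓ KK, B ⇓ S(SK)

Working:
Term A:
  start: K(K(KK)(I(IK))(S(K(KK))))
  →1  K(KK(S(K(KK))))
  →2  KK

Term B:
  start: II(SK)(IK(II))(KS(SI)(II(SK)))
  →1  I(SK)(IK(II))(KS(SI)(II(SK)))
  →2  SK(IK(II))(KS(SI)(II(SK)))
  →3  K(KS(SI)(II(SK)))(IK(II)(KS(SI)(II(SK))))
  →4  KS(SI)(II(SK))
  →5  S(II(SK))
  →6  S(I(SK))
  →7  S(SK)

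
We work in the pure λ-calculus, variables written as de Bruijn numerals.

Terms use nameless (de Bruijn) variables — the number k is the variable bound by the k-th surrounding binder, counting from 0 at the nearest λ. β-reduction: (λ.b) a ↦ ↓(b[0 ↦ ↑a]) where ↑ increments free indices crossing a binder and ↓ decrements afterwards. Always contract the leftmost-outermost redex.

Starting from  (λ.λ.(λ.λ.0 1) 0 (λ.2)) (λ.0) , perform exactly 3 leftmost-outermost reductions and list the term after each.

  start: (λ.λ.(λ.λ.0 1) 0 (λ.2)) (λ.0)
  step 1: λ.(λ.λ.0 1) 0 (λ.λ.0)
  step 2: λ.(λ.0 1) (λ.λ.0)
  step 3: λ.(λ.λ.0) 0

Answer: after 3 steps: λ.(λ.λ.0) 0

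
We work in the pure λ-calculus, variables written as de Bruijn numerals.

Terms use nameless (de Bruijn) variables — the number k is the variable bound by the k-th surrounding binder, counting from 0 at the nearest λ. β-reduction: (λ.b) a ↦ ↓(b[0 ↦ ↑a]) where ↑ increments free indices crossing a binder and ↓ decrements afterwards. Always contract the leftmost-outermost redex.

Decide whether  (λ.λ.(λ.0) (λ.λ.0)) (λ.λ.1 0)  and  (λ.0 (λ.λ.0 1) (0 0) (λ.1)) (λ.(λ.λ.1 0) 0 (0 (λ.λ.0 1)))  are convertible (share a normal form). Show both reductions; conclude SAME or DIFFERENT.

Answer: DIFFERENT — A ⇓ λ.λ.λ.0, B ⇓ λ.0 (0 (λ.λ.0 1))

Reduction:
Term A:
  start: (λ.λ.(λ.0) (λ.λ.0)) (λ.λ.1 0)
  [1] λ.(λ.0) (λ.λ.0)
  [2] λ.λ.λ.0

Term B:
  start: (λ.0 (λ.λ.0 1) (0 0) (λ.1)) (λ.(λ.λ.1 0) 0 (0 (λ.λ.0 1)))
  [1] (λ.(λ.λ.1 0) 0 (0 (λ.λ.0 1))) (λ.λ.0 1) ((λ.(λ.λ.1 0) 0 (0 (λ.λ.0 1))) (λ.(λ.λ.1 0) 0 (0 (λ.λ.0 1)))) (λ.λ.(λ.λ.1 0) 0 (0 (λ.λ.0 1)))
  [2] (λ.λ.1 0) (λ.λ.0 1) ((λ.λ.0 1) (λ.λ.0 1)) ((λ.(λ.λ.1 0) 0 (0 (λ.λ.0 1))) (λ.(λ.λ.1 0) 0 (0 (λ.λ.0 1)))) (λ.λ.(λ.λ.1 0) 0 (0 (λ.λ.0 1)))
  [3] (λ.(λ.λ.0 1) 0) ((λ.λ.0 1) (λ.λ.0 1)) ((λ.(λ.λ.1 0) 0 (0 (λ.λ.0 1))) (λ.(λ.λ.1 0) 0 (0 (λ.λ.0 1)))) (λ.λ.(λ.λ.1 0) 0 (0 (λ.λ.0 1)))
  [4] (λ.λ.0 1) ((λ.λ.0 1) (λ.λ.0 1)) ((λ.(λ.λ.1 0) 0 (0 (λ.λ.0 1))) (λ.(λ.λ.1 0) 0 (0 (λ.λ.0 1)))) (λ.λ.(λ.λ.1 0) 0 (0 (λ.λ.0 1)))
  [5] (λ.0 ((λ.λ.0 1) (λ.λ.0 1))) ((λ.(λ.λ.1 0) 0 (0 (λ.λ.0 1))) (λ.(λ.λ.1 0) 0 (0 (λ.λ.0 1)))) (λ.λ.(λ.λ.1 0) 0 (0 (λ.λ.0 1)))
  [6] (λ.(λ.λ.1 0) 0 (0 (λ.λ.0 1))) (λ.(λ.λ.1 0) 0 (0 (λ.λ.0 1))) ((λ.λ.0 1) (λ.λ.0 1)) (λ.λ.(λ.λ.1 0) 0 (0 (λ.λ.0 1)))
  [7] (λ.λ.1 0) (λ.(λ.λ.1 0) 0 (0 (λ.λ.0 1))) ((λ.(λ.λ.1 0) 0 (0 (λ.λ.0 1))) (λ.λ.0 1)) ((λ.λ.0 1) (λ.λ.0 1)) (λ.λ.(λ.λ.1 0) 0 (0 (λ.λ.0 1)))
  [8] (λ.(λ.(λ.λ.1 0) 0 (0 (λ.λ.0 1))) 0) ((λ.(λ.λ.1 0) 0 (0 (λ.λ.0 1))) (λ.λ.0 1)) ((λ.λ.0 1) (λ.λ.0 1)) (λ.λ.(λ.λ.1 0) 0 (0 (λ.λ.0 1)))
  [9] (λ.(λ.λ.1 0) 0 (0 (λ.λ.0 1))) ((λ.(λ.λ.1 0) 0 (0 (λ.λ.0 1))) (λ.λ.0 1)) ((λ.λ.0 1) (λ.λ.0 1)) (λ.λ.(λ.λ.1 0) 0 (0 (λ.λ.0 1)))
  [10] (λ.λ.1 0) ((λ.(λ.λ.1 0) 0 (0 (λ.λ.0 1))) (λ.λ.0 1)) ((λ.(λ.λ.1 0) 0 (0 (λ.λ.0 1))) (λ.λ.0 1) (λ.λ.0 1)) ((λ.λ.0 1) (λ.λ.0 1)) (λ.λ.(λ.λ.1 0) 0 (0 (λ.λ.0 1)))
  [11] (λ.(λ.(λ.λ.1 0) 0 (0 (λ.λ.0 1))) (λ.λ.0 1) 0) ((λ.(λ.λ.1 0) 0 (0 (λ.λ.0 1))) (λ.λ.0 1) (λ.λ.0 1)) ((λ.λ.0 1) (λ.λ.0 1)) (λ.λ.(λ.λ.1 0) 0 (0 (λ.λ.0 1)))
  [12] (λ.(λ.λ.1 0) 0 (0 (λ.λ.0 1))) (λ.λ.0 1) ((λ.(λ.λ.1 0) 0 (0 (λ.λ.0 1))) (λ.λ.0 1) (λ.λ.0 1)) ((λ.λ.0 1) (λ.λ.0 1)) (λ.λ.(λ.λ.1 0) 0 (0 (λ.λ.0 1)))
  [13] (λ.λ.1 0) (λ.λ.0 1) ((λ.λ.0 1) (λ.λ.0 1)) ((λ.(λ.λ.1 0) 0 (0 (λ.λ.0 1))) (λ.λ.0 1) (λ.λ.0 1)) ((λ.λ.0 1) (λ.λ.0 1)) (λ.λ.(λ.λ.1 0) 0 (0 (λ.λ.0 1)))
  [14] (λ.(λ.λ.0 1) 0) ((λ.λ.0 1) (λ.λ.0 1)) ((λ.(λ.λ.1 0) 0 (0 (λ.λ.0 1))) (λ.λ.0 1) (λ.λ.0 1)) ((λ.λ.0 1) (λ.λ.0 1)) (λ.λ.(λ.λ.1 0) 0 (0 (λ.λ.0 1)))
  [15] (λ.λ.0 1) ((λ.λ.0 1) (λ.λ.0 1)) ((λ.(λ.λ.1 0) 0 (0 (λ.λ.0 1))) (λ.λ.0 1) (λ.λ.0 1)) ((λ.λ.0 1) (λ.λ.0 1)) (λ.λ.(λ.λ.1 0) 0 (0 (λ.λ.0 1)))
  [16] (λ.0 ((λ.λ.0 1) (λ.λ.0 1))) ((λ.(λ.λ.1 0) 0 (0 (λ.λ.0 1))) (λ.λ.0 1) (λ.λ.0 1)) ((λ.λ.0 1) (λ.λ.0 1)) (λ.λ.(λ.λ.1 0) 0 (0 (λ.λ.0 1)))
  [17] (λ.(λ.λ.1 0) 0 (0 (λ.λ.0 1))) (λ.λ.0 1) (λ.λ.0 1) ((λ.λ.0 1) (λ.λ.0 1)) ((λ.λ.0 1) (λ.λ.0 1)) (λ.λ.(λ.λ.1 0) 0 (0 (λ.λ.0 1)))
  [18] (λ.λ.1 0) (λ.λ.0 1) ((λ.λ.0 1) (λ.λ.0 1)) (λ.λ.0 1) ((λ.λ.0 1) (λ.λ.0 1)) ((λ.λ.0 1) (λ.λ.0 1)) (λ.λ.(λ.λ.1 0) 0 (0 (λ.λ.0 1)))
  [19] (λ.(λ.λ.0 1) 0) ((λ.λ.0 1) (λ.λ.0 1)) (λ.λ.0 1) ((λ.λ.0 1) (λ.λ.0 1)) ((λ.λ.0 1) (λ.λ.0 1)) (λ.λ.(λ.λ.1 0) 0 (0 (λ.λ.0 1)))
  [20] (λ.λ.0 1) ((λ.λ.0 1) (λ.λ.0 1)) (λ.λ.0 1) ((λ.λ.0 1) (λ.λ.0 1)) ((λ.λ.0 1) (λ.λ.0 1)) (λ.λ.(λ.λ.1 0) 0 (0 (λ.λ.0 1)))
  [21] (λ.0 ((λ.λ.0 1) (λ.λ.0 1))) (λ.λ.0 1) ((λ.λ.0 1) (λ.λ.0 1)) ((λ.λ.0 1) (λ.λ.0 1)) (λ.λ.(λ.λ.1 0) 0 (0 (λ.λ.0 1)))
  [22] (λ.λ.0 1) ((λ.λ.0 1) (λ.λ.0 1)) ((λ.λ.0 1) (λ.λ.0 1)) ((λ.λ.0 1) (λ.λ.0 1)) (λ.λ.(λ.λ.1 0) 0 (0 (λ.λ.0 1)))
  [23] (λ.0 ((λ.λ.0 1) (λ.λ.0 1))) ((λ.λ.0 1) (λ.λ.0 1)) ((λ.λ.0 1) (λ.λ.0 1)) (λ.λ.(λ.λ.1 0) 0 (0 (λ.λ.0 1)))
  [24] (λ.λ.0 1) (λ.λ.0 1) ((λ.λ.0 1) (λ.λ.0 1)) ((λ.λ.0 1) (λ.λ.0 1)) (λ.λ.(λ.λ.1 0) 0 (0 (λ.λ.0 1)))
  [25] (λ.0 (λ.λ.0 1)) ((λ.λ.0 1) (λ.λ.0 1)) ((λ.λ.0 1) (λ.λ.0 1)) (λ.λ.(λ.λ.1 0) 0 (0 (λ.λ.0 1)))
  [26] (λ.λ.0 1) (λ.λ.0 1) (λ.λ.0 1) ((λ.λ.0 1) (λ.λ.0 1)) (λ.λ.(λ.λ.1 0) 0 (0 (λ.λ.0 1)))
  [27] (λ.0 (λ.λ.0 1)) (λ.λ.0 1) ((λ.λ.0 1) (λ.λ.0 1)) (λ.λ.(λ.λ.1 0) 0 (0 (λ.λ.0 1)))
  [28] (λ.λ.0 1) (λ.λ.0 1) ((λ.λ.0 1) (λ.λ.0 1)) (λ.λ.(λ.λ.1 0) 0 (0 (λ.λ.0 1)))
  [29] (λ.0 (λ.λ.0 1)) ((λ.λ.0 1) (λ.λ.0 1)) (λ.λ.(λ.λ.1 0) 0 (0 (λ.λ.0 1)))
  [30] (λ.λ.0 1) (λ.λ.0 1) (λ.λ.0 1) (λ.λ.(λ.λ.1 0) 0 (0 (λ.λ.0 1)))
  [31] (λ.0 (λ.λ.0 1)) (λ.λ.0 1) (λ.λ.(λ.λ.1 0) 0 (0 (λ.λ.0 1)))
  [32] (λ.λ.0 1) (λ.λ.0 1) (λ.λ.(λ.λ.1 0) 0 (0 (λ.λ.0 1)))
  [33] (λ.0 (λ.λ.0 1)) (λ.λ.(λ.λ.1 0) 0 (0 (λ.λ.0 1)))
  [34] (λ.λ.(λ.λ.1 0) 0 (0 (λ.λ.0 1))) (λ.λ.0 1)
  [35] λ.(λ.λ.1 0) 0 (0 (λ.λ.0 1))
  [36] λ.(λ.1 0) (0 (λ.λ.0 1))
  [37] λ.0 (0 (λ.λ.0 1))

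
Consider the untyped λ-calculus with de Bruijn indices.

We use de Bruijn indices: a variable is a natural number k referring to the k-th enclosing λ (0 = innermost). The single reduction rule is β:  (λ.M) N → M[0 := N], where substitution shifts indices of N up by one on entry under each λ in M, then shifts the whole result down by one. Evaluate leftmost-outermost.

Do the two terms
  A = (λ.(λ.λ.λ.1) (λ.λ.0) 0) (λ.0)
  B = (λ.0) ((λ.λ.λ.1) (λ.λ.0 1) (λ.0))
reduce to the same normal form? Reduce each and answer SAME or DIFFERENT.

Term A:
  start: (λ.(λ.λ.λ.1) (λ.λ.0) 0) (λ.0)
  →1  (λ.λ.λ.1) (λ.λ.0) (λ.0)
  →2  (λ.λ.1) (λ.0)
  →3  λ.λ.0

Term B:
  start: (λ.0) ((λ.λ.λ.1) (λ.λ.0 1) (λ.0))
  →1  (λ.λ.λ.1) (λ.λ.0 1) (λ.0)
  →2  (λ.λ.1) (λ.0)
  →3  λ.λ.0

Answer: SAME — A ⇓ λ.λ.0, B ⇓ λ.λ.0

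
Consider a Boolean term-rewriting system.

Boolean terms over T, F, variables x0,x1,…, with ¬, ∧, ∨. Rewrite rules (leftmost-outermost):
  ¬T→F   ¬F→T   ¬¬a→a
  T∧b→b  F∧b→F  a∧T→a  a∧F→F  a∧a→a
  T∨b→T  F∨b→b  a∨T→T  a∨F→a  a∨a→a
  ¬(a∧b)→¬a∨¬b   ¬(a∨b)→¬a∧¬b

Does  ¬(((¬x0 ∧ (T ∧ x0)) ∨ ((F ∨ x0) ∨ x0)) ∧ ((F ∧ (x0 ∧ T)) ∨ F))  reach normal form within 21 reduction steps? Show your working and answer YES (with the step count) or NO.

Answer: YES — reaches normal form T in 19 ≤ 21 steps

Derivation:
  start: ¬(((¬x0 ∧ (T ∧ x0)) ∨ ((F ∨ x0) ∨ x0)) ∧ ((F ∧ (x0 ∧ T)) ∨ F))
  step 1: ¬((¬x0 ∧ (T ∧ x0)) ∨ ((F ∨ x0) ∨ x0)) ∨ ¬((F ∧ (x0 ∧ T)) ∨ F)
  step 2: (¬(¬x0 ∧ (T ∧ x0)) ∧ ¬((F ∨ x0) ∨ x0)) ∨ ¬((F ∧ (x0 ∧ T)) ∨ F)
  step 3: ((¬¬x0 ∨ ¬(T ∧ x0)) ∧ ¬((F ∨ x0) ∨ x0)) ∨ ¬((F ∧ (x0 ∧ T)) ∨ F)
  step 4: ((x0 ∨ ¬(T ∧ x0)) ∧ ¬((F ∨ x0) ∨ x0)) ∨ ¬((F ∧ (x0 ∧ T)) ∨ F)
  step 5: ((x0 ∨ (¬T ∨ ¬x0)) ∧ ¬((F ∨ x0) ∨ x0)) ∨ ¬((F ∧ (x0 ∧ T)) ∨ F)
  step 6: ((x0 ∨ (F ∨ ¬x0)) ∧ ¬((F ∨ x0) ∨ x0)) ∨ ¬((F ∧ (x0 ∧ T)) ∨ F)
  step 7: ((x0 ∨ ¬x0) ∧ ¬((F ∨ x0) ∨ x0)) ∨ ¬((F ∧ (x0 ∧ T)) ∨ F)
  step 8: ((x0 ∨ ¬x0) ∧ (¬(F ∨ x0) ∧ ¬x0)) ∨ ¬((F ∧ (x0 ∧ T)) ∨ F)
  step 9: ((x0 ∨ ¬x0) ∧ ((¬F ∧ ¬x0) ∧ ¬x0)) ∨ ¬((F ∧ (x0 ∧ T)) ∨ F)
  step 10: ((x0 ∨ ¬x0) ∧ ((T ∧ ¬x0) ∧ ¬x0)) ∨ ¬((F ∧ (x0 ∧ T)) ∨ F)
  step 11: ((x0 ∨ ¬x0) ∧ (¬x0 ∧ ¬x0)) ∨ ¬((F ∧ (x0 ∧ T)) ∨ F)
  step 12: ((x0 ∨ ¬x0) ∧ ¬x0) ∨ ¬((F ∧ (x0 ∧ T)) ∨ F)
  step 13: ((x0 ∨ ¬x0) ∧ ¬x0) ∨ (¬(F ∧ (x0 ∧ T)) ∧ ¬F)
  step 14: ((x0 ∨ ¬x0) ∧ ¬x0) ∨ ((¬F ∨ ¬(x0 ∧ T)) ∧ ¬F)
  step 15: ((x0 ∨ ¬x0) ∧ ¬x0) ∨ ((T ∨ ¬(x0 ∧ T)) ∧ ¬F)
  step 16: ((x0 ∨ ¬x0) ∧ ¬x0) ∨ (T ∧ ¬F)
  step 17: ((x0 ∨ ¬x0) ∧ ¬x0) ∨ ¬F
  step 18: ((x0 ∨ ¬x0) ∧ ¬x0) ∨ T
  step 19: T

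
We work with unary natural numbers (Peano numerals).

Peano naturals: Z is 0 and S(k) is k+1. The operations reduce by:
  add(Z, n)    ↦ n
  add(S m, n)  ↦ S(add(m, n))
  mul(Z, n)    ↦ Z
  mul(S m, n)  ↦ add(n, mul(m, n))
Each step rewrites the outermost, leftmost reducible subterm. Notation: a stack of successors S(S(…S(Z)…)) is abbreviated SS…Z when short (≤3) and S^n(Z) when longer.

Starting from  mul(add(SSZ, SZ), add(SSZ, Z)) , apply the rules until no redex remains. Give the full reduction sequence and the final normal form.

  start: mul(add(SSZ, SZ), add(SSZ, Z))
  [1] mul(S(add(SZ, SZ)), add(SSZ, Z))
  [2] add(add(SSZ, Z), mul(add(SZ, SZ), add(SSZ, Z)))
  [3] add(S(add(SZ, Z)), mul(add(SZ, SZ), add(SSZ, Z)))
  [4] S(add(add(SZ, Z), mul(add(SZ, SZ), add(SSZ, Z))))
  [5] S(add(S(add(Z, Z)), mul(add(SZ, SZ), add(SSZ, Z))))
  [6] S(S(add(add(Z, Z), mul(add(SZ, SZ), add(SSZ, Z)))))
  [7] S(S(add(Z, mul(add(SZ, SZ), add(SSZ, Z)))))
  [8] S(S(mul(add(SZ, SZ), add(SSZ, Z))))
  [9] S(S(mul(S(add(Z, SZ)), add(SSZ, Z))))
  [10] S(S(add(add(SSZ, Z), mul(add(Z, SZ), add(SSZ, Z)))))
  [11] S(S(add(S(add(SZ, Z)), mul(add(Z, SZ), add(SSZ, Z)))))
  [12] S(S(S(add(add(SZ, Z), mul(add(Z, SZ), add(SSZ, Z))))))
  [13] S(S(S(add(S(add(Z, Z)), mul(add(Z, SZ), add(SSZ, Z))))))
  [14] S(S(S(S(add(add(Z, Z), mul(add(Z, SZ), add(SSZ, Z)))))))
  [15] S(S(S(S(add(Z, mul(add(Z, SZ), add(SSZ, Z)))))))
  [16] S(S(S(S(mul(add(Z, SZ), add(SSZ, Z))))))
  [17] S(S(S(S(mul(SZ, add(SSZ, Z))))))
  [18] S(S(S(S(add(add(SSZ, Z), mul(Z, add(SSZ, Z)))))))
  [19] S(S(S(S(add(S(add(SZ, Z)), mul(Z, add(SSZ, Z)))))))
  [20] S(S(S(S(S(add(add(SZ, Z), mul(Z, add(SSZ, Z))))))))
  [21] S(S(S(S(S(add(S(add(Z, Z)), mul(Z, add(SSZ, Z))))))))
  [22] S(S(S(S(S(S(add(add(Z, Z), mul(Z, add(SSZ, Z)))))))))
  [23] S(S(S(S(S(S(add(Z, mul(Z, add(SSZ, Z)))))))))
  [24] S(S(S(S(S(S(mul(Z, add(SSZ, Z))))))))
  [25] S^6(Z)

Answer: normal form = S^6(Z)  (in 25 steps)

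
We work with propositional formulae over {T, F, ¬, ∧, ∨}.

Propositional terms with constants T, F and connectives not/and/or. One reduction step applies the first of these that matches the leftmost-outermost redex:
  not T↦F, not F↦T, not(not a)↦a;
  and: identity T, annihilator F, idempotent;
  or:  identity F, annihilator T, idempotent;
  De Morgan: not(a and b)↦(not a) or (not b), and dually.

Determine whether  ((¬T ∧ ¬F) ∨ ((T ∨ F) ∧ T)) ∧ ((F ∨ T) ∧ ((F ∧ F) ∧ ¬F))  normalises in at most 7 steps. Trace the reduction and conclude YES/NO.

  start: ((¬T ∧ ¬F) ∨ ((T ∨ F) ∧ T)) ∧ ((F ∨ T) ∧ ((F ∧ F) ∧ ¬F))
  [1] ((F ∧ ¬F) ∨ ((T ∨ F) ∧ T)) ∧ ((F ∨ T) ∧ ((F ∧ F) ∧ ¬F))
  [2] (F ∨ ((T ∨ F) ∧ T)) ∧ ((F ∨ T) ∧ ((F ∧ F) ∧ ¬F))
  [3] ((T ∨ F) ∧ T) ∧ ((F ∨ T) ∧ ((F ∧ F) ∧ ¬F))
  [4] (T ∨ F) ∧ ((F ∨ T) ∧ ((F ∧ F) ∧ ¬F))
  [5] T ∧ ((F ∨ T) ∧ ((F ∧ F) ∧ ¬F))
  [6] (F ∨ T) ∧ ((F ∧ F) ∧ ¬F)
  [7] T ∧ ((F ∧ F) ∧ ¬F)

Answer: NO — after 7 steps the term is T ∧ ((F ∧ F) ∧ ¬F), not yet normal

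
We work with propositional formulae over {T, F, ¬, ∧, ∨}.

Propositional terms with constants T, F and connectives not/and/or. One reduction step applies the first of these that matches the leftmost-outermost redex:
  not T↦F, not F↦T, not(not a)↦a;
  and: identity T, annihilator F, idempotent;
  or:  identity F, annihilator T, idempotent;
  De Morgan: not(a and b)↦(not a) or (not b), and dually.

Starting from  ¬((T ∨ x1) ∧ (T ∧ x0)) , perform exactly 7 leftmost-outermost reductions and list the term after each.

  start: ¬((T ∨ x1) ∧ (T ∧ x0))
  →1  ¬(T ∨ x1) ∨ ¬(T ∧ x0)
  →2  (¬T ∧ ¬x1) ∨ ¬(T ∧ x0)
  →3  (F ∧ ¬x1) ∨ ¬(T ∧ x0)
  →4  F ∨ ¬(T ∧ x0)
  →5  ¬(T ∧ x0)
  →6  ¬T ∨ ¬x0
  →7  F ∨ ¬x0

Answer: after 7 steps: F ∨ ¬x0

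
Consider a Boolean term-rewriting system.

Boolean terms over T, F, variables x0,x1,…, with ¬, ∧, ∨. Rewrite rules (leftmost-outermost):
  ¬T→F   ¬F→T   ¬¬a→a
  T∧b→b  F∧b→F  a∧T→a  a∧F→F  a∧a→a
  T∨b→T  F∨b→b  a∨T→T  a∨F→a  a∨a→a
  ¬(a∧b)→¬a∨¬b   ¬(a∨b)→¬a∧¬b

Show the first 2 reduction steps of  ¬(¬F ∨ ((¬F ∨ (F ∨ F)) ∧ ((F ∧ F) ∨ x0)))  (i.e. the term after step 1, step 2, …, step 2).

Answer: after 2 steps: F ∧ ¬((¬F ∨ (F ∨ F)) ∧ ((F ∧ F) ∨ x0))

Reduction:
  start: ¬(¬F ∨ ((¬F ∨ (F ∨ F)) ∧ ((F ∧ F) ∨ x0)))
  →1  ¬¬F ∧ ¬((¬F ∨ (F ∨ F)) ∧ ((F ∧ F) ∨ x0))
  →2  F ∧ ¬((¬F ∨ (F ∨ F)) ∧ ((F ∧ F) ∨ x0))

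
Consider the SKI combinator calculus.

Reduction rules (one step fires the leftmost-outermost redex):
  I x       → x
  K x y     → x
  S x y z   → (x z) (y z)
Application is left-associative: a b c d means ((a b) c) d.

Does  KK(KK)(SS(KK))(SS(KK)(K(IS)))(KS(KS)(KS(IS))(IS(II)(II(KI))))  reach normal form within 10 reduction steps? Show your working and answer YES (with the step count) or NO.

  start: KK(KK)(SS(KK))(SS(KK)(K(IS)))(KS(KS)(KS(IS))(IS(II)(II(KI))))
  →1  K(SS(KK))(SS(KK)(K(IS)))(KS(KS)(KS(IS))(IS(II)(II(KI))))
  →2  SS(KK)(KS(KS)(KS(IS))(IS(II)(II(KI))))
  →3  S(KS(KS)(KS(IS))(IS(II)(II(KI))))(KK(KS(KS)(KS(IS))(IS(II)(II(KI)))))
  →4  S(S(KS(IS))(IS(II)(II(KI))))(KK(KS(KS)(KS(IS))(IS(II)(II(KI)))))
  →5  S(SS(IS(II)(II(KI))))(KK(KS(KS)(KS(IS))(IS(II)(II(KI)))))
  →6  S(SS(S(II)(II(KI))))(KK(KS(KS)(KS(IS))(IS(II)(II(KI)))))
  →7  S(SS(SI(II(KI))))(KK(KS(KS)(KS(IS))(IS(II)(II(KI)))))
  →8  S(SS(SI(I(KI))))(KK(KS(KS)(KS(IS))(IS(II)(II(KI)))))
  →9  S(SS(SI(KI)))(KK(KS(KS)(KS(IS))(IS(II)(II(KI)))))
  →10  S(SS(SI(KI)))K

Answer: YES — reaches normal form S(SS(SI(KI)))K in 10 ≤ 10 steps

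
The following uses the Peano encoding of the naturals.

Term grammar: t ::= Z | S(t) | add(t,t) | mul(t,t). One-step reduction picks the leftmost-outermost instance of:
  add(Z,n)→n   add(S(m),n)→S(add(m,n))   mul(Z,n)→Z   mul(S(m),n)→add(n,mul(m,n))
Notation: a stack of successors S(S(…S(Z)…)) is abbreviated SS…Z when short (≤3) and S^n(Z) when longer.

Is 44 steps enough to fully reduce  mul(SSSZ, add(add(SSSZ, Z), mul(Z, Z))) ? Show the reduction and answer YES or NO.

  start: mul(SSSZ, add(add(SSSZ, Z), mul(Z, Z)))
  →1  add(add(add(SSSZ, Z), mul(Z, Z)), mul(SSZ, add(add(SSSZ, Z), mul(Z, Z))))
  →2  add(add(S(add(SSZ, Z)), mul(Z, Z)), mul(SSZ, add(add(SSSZ, Z), mul(Z, Z))))
  →3  add(S(add(add(SSZ, Z), mul(Z, Z))), mul(SSZ, add(add(SSSZ, Z), mul(Z, Z))))
  →4  S(add(add(add(SSZ, Z), mul(Z, Z)), mul(SSZ, add(add(SSSZ, Z), mul(Z, Z)))))
  →5  S(add(add(S(add(SZ, Z)), mul(Z, Z)), mul(SSZ, add(add(SSSZ, Z), mul(Z, Z)))))
  →6  S(add(S(add(add(SZ, Z), mul(Z, Z))), mul(SSZ, add(add(SSSZ, Z), mul(Z, Z)))))
  →7  S(S(add(add(add(SZ, Z), mul(Z, Z)), mul(SSZ, add(add(SSSZ, Z), mul(Z, Z))))))
  →8  S(S(add(add(S(add(Z, Z)), mul(Z, Z)), mul(SSZ, add(add(SSSZ, Z), mul(Z, Z))))))
  →9  S(S(add(S(add(add(Z, Z), mul(Z, Z))), mul(SSZ, add(add(SSSZ, Z), mul(Z, Z))))))
  →10  S(S(S(add(add(add(Z, Z), mul(Z, Z)), mul(SSZ, add(add(SSSZ, Z), mul(Z, Z)))))))
  →11  S(S(S(add(add(Z, mul(Z, Z)), mul(SSZ, add(add(SSSZ, Z), mul(Z, Z)))))))
  →12  S(S(S(add(mul(Z, Z), mul(SSZ, add(add(SSSZ, Z), mul(Z, Z)))))))
  →13  S(S(S(add(Z, mul(SSZ, add(add(SSSZ, Z), mul(Z, Z)))))))
  →14  S(S(S(mul(SSZ, add(add(SSSZ, Z), mul(Z, Z))))))
  →15  S(S(S(add(add(add(SSSZ, Z), mul(Z, Z)), mul(SZ, add(add(SSSZ, Z), mul(Z, Z)))))))
  →16  S(S(S(add(add(S(add(SSZ, Z)), mul(Z, Z)), mul(SZ, add(add(SSSZ, Z), mul(Z, Z)))))))
  →17  S(S(S(add(S(add(add(SSZ, Z), mul(Z, Z))), mul(SZ, add(add(SSSZ, Z), mul(Z, Z)))))))
  →18  S(S(S(S(add(add(add(SSZ, Z), mul(Z, Z)), mul(SZ, add(add(SSSZ, Z), mul(Z, Z))))))))
  →19  S(S(S(S(add(add(S(add(SZ, Z)), mul(Z, Z)), mul(SZ, add(add(SSSZ, Z), mul(Z, Z))))))))
  →20  S(S(S(S(add(S(add(add(SZ, Z), mul(Z, Z))), mul(SZ, add(add(SSSZ, Z), mul(Z, Z))))))))
  →21  S(S(S(S(S(add(add(add(SZ, Z), mul(Z, Z)), mul(SZ, add(add(SSSZ, Z), mul(Z, Z)))))))))
  →22  S(S(S(S(S(add(add(S(add(Z, Z)), mul(Z, Z)), mul(SZ, add(add(SSSZ, Z), mul(Z, Z)))))))))
  →23  S(S(S(S(S(add(S(add(add(Z, Z), mul(Z, Z))), mul(SZ, add(add(SSSZ, Z), mul(Z, Z)))))))))
  →24  S(S(S(S(S(S(add(add(add(Z, Z), mul(Z, Z)), mul(SZ, add(add(SSSZ, Z), mul(Z, Z))))))))))
  →25  S(S(S(S(S(S(add(add(Z, mul(Z, Z)), mul(SZ, add(add(SSSZ, Z), mul(Z, Z))))))))))
  →26  S(S(S(S(S(S(add(mul(Z, Z), mul(SZ, add(add(SSSZ, Z), mul(Z, Z))))))))))
  →27  S(S(S(S(S(S(add(Z, mul(SZ, add(add(SSSZ, Z), mul(Z, Z))))))))))
  →28  S(S(S(S(S(S(mul(SZ, add(add(SSSZ, Z), mul(Z, Z)))))))))
  →29  S(S(S(S(S(S(add(add(add(SSSZ, Z), mul(Z, Z)), mul(Z, add(add(SSSZ, Z), mul(Z, Z))))))))))
  →30  S(S(S(S(S(S(add(add(S(add(SSZ, Z)), mul(Z, Z)), mul(Z, add(add(SSSZ, Z), mul(Z, Z))))))))))
  →31  S(S(S(S(S(S(add(S(add(add(SSZ, Z), mul(Z, Z))), mul(Z, add(add(SSSZ, Z), mul(Z, Z))))))))))
  →32  S(S(S(S(S(S(S(add(add(add(SSZ, Z), mul(Z, Z)), mul(Z, add(add(SSSZ, Z), mul(Z, Z)))))))))))
  →33  S(S(S(S(S(S(S(add(add(S(add(SZ, Z)), mul(Z, Z)), mul(Z, add(add(SSSZ, Z), mul(Z, Z)))))))))))
  →34  S(S(S(S(S(S(S(add(S(add(add(SZ, Z), mul(Z, Z))), mul(Z, add(add(SSSZ, Z), mul(Z, Z)))))))))))
  →35  S(S(S(S(S(S(S(S(add(add(add(SZ, Z), mul(Z, Z)), mul(Z, add(add(SSSZ, Z), mul(Z, Z))))))))))))
  →36  S(S(S(S(S(S(S(S(add(add(S(add(Z, Z)), mul(Z, Z)), mul(Z, add(add(SSSZ, Z), mul(Z, Z))))))))))))
  →37  S(S(S(S(S(S(S(S(add(S(add(add(Z, Z), mul(Z, Z))), mul(Z, add(add(SSSZ, Z), mul(Z, Z))))))))))))
  →38  S(S(S(S(S(S(S(S(S(add(add(add(Z, Z), mul(Z, Z)), mul(Z, add(add(SSSZ, Z), mul(Z, Z)))))))))))))
  →39  S(S(S(S(S(S(S(S(S(add(add(Z, mul(Z, Z)), mul(Z, add(add(SSSZ, Z), mul(Z, Z)))))))))))))
  →40  S(S(S(S(S(S(S(S(S(add(mul(Z, Z), mul(Z, add(add(SSSZ, Z), mul(Z, Z)))))))))))))
  →41  S(S(S(S(S(S(S(S(S(add(Z, mul(Z, add(add(SSSZ, Z), mul(Z, Z)))))))))))))
  →42  S(S(S(S(S(S(S(S(S(mul(Z, add(add(SSSZ, Z), mul(Z, Z))))))))))))
  →43  S^9(Z)

Answer: YES — reaches normal form S^9(Z) in 43 ≤ 44 steps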